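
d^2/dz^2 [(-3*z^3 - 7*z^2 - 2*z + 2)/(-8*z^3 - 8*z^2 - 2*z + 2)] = (64*z^6 + 60*z^5 - 108*z^4 - 49*z^3 + 3*z^2 - 15*z - 1)/(64*z^9 + 192*z^8 + 240*z^7 + 112*z^6 - 36*z^5 - 60*z^4 - 11*z^3 + 9*z^2 + 3*z - 1)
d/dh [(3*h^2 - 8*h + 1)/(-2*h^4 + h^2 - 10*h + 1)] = 2*((4 - 3*h)*(2*h^4 - h^2 + 10*h - 1) + (3*h^2 - 8*h + 1)*(4*h^3 - h + 5))/(2*h^4 - h^2 + 10*h - 1)^2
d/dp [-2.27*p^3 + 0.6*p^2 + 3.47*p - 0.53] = -6.81*p^2 + 1.2*p + 3.47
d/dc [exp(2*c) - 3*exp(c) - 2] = (2*exp(c) - 3)*exp(c)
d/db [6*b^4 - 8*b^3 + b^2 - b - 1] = 24*b^3 - 24*b^2 + 2*b - 1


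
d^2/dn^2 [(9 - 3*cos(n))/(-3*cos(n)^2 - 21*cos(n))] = (19*sin(n)^4/cos(n)^3 + sin(n)^2 + 64 + 167/cos(n) - 126/cos(n)^2 - 313/cos(n)^3)/(cos(n) + 7)^3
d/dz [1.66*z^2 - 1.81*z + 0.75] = 3.32*z - 1.81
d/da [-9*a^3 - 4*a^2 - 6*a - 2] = -27*a^2 - 8*a - 6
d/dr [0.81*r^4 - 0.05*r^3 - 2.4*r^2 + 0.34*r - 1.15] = 3.24*r^3 - 0.15*r^2 - 4.8*r + 0.34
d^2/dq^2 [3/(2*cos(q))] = 3*(sin(q)^2 + 1)/(2*cos(q)^3)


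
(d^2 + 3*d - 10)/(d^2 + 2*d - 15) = (d - 2)/(d - 3)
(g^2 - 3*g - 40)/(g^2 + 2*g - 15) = (g - 8)/(g - 3)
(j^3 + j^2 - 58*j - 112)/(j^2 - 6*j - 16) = j + 7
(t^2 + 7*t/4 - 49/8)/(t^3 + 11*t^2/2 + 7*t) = (t - 7/4)/(t*(t + 2))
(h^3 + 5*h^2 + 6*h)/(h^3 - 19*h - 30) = h/(h - 5)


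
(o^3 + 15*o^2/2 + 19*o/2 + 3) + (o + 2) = o^3 + 15*o^2/2 + 21*o/2 + 5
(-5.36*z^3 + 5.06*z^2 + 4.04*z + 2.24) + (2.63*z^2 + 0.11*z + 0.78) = -5.36*z^3 + 7.69*z^2 + 4.15*z + 3.02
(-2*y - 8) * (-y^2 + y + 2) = 2*y^3 + 6*y^2 - 12*y - 16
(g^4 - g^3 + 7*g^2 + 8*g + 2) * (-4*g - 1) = -4*g^5 + 3*g^4 - 27*g^3 - 39*g^2 - 16*g - 2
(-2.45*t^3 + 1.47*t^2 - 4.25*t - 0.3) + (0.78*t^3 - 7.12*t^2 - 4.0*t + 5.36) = -1.67*t^3 - 5.65*t^2 - 8.25*t + 5.06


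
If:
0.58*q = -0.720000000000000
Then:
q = -1.24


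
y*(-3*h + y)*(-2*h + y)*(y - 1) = 6*h^2*y^2 - 6*h^2*y - 5*h*y^3 + 5*h*y^2 + y^4 - y^3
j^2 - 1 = (j - 1)*(j + 1)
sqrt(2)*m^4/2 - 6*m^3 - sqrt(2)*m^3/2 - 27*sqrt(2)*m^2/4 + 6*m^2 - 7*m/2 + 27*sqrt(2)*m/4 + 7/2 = (m - 1)*(m - 7*sqrt(2))*(m + sqrt(2)/2)*(sqrt(2)*m/2 + 1/2)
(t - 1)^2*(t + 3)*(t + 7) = t^4 + 8*t^3 + 2*t^2 - 32*t + 21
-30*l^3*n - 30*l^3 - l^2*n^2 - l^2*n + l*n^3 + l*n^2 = (-6*l + n)*(5*l + n)*(l*n + l)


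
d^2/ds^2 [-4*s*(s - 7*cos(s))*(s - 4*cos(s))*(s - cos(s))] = -48*s^3*cos(s) - 288*s^2*sin(s) + 312*s^2*cos(2*s) - 48*s^2 + 624*s*sin(2*s) + 204*s*cos(s) - 252*s*cos(3*s) - 168*sin(s) - 168*sin(3*s) - 156*cos(2*s) - 156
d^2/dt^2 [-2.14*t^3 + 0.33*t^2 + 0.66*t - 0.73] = 0.66 - 12.84*t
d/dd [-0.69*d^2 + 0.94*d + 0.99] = 0.94 - 1.38*d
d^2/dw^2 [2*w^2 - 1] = 4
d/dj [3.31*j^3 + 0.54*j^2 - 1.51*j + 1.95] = 9.93*j^2 + 1.08*j - 1.51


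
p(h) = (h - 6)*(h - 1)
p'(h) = 2*h - 7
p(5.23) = -3.26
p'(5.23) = 3.46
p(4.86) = -4.40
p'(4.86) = 2.72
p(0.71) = 1.53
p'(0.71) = -5.58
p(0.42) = 3.24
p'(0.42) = -6.16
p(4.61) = -5.02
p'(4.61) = 2.22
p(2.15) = -4.43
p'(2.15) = -2.70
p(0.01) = 5.93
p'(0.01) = -6.98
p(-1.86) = 22.48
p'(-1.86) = -10.72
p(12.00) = 66.00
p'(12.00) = 17.00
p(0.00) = 6.00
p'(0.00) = -7.00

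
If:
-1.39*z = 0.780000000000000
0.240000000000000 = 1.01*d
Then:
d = 0.24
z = -0.56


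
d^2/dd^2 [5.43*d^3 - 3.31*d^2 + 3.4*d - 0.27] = 32.58*d - 6.62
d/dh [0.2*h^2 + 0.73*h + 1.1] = 0.4*h + 0.73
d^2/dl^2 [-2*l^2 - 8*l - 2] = -4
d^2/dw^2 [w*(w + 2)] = 2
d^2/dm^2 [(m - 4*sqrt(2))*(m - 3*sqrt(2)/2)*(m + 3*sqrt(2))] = 6*m - 5*sqrt(2)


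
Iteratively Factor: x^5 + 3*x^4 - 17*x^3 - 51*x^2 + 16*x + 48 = (x + 1)*(x^4 + 2*x^3 - 19*x^2 - 32*x + 48) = (x - 1)*(x + 1)*(x^3 + 3*x^2 - 16*x - 48) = (x - 1)*(x + 1)*(x + 4)*(x^2 - x - 12) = (x - 4)*(x - 1)*(x + 1)*(x + 4)*(x + 3)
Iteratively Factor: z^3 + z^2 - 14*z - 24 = (z - 4)*(z^2 + 5*z + 6) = (z - 4)*(z + 2)*(z + 3)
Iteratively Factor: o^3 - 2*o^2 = (o)*(o^2 - 2*o) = o^2*(o - 2)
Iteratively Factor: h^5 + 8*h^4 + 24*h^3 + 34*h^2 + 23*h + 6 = (h + 1)*(h^4 + 7*h^3 + 17*h^2 + 17*h + 6) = (h + 1)^2*(h^3 + 6*h^2 + 11*h + 6) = (h + 1)^2*(h + 3)*(h^2 + 3*h + 2) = (h + 1)^2*(h + 2)*(h + 3)*(h + 1)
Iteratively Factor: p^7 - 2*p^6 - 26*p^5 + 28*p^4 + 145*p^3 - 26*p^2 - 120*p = (p - 3)*(p^6 + p^5 - 23*p^4 - 41*p^3 + 22*p^2 + 40*p) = (p - 3)*(p - 1)*(p^5 + 2*p^4 - 21*p^3 - 62*p^2 - 40*p) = (p - 3)*(p - 1)*(p + 4)*(p^4 - 2*p^3 - 13*p^2 - 10*p) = (p - 5)*(p - 3)*(p - 1)*(p + 4)*(p^3 + 3*p^2 + 2*p) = (p - 5)*(p - 3)*(p - 1)*(p + 2)*(p + 4)*(p^2 + p) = (p - 5)*(p - 3)*(p - 1)*(p + 1)*(p + 2)*(p + 4)*(p)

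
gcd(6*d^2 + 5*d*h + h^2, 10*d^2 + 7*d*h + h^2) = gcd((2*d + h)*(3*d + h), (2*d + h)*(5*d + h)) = 2*d + h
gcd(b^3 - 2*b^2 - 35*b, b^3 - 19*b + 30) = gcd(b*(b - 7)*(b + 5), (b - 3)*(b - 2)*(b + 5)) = b + 5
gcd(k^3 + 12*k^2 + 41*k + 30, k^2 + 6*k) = k + 6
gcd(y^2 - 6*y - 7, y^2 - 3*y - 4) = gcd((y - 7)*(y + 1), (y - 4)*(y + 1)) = y + 1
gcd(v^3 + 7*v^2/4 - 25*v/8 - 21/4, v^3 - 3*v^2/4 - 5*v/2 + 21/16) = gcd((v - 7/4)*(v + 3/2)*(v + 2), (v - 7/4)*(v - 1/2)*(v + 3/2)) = v^2 - v/4 - 21/8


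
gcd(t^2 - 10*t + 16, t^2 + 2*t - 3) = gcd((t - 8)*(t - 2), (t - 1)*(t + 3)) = 1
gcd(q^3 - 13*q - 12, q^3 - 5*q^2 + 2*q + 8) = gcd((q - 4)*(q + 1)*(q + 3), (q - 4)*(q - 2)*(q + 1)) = q^2 - 3*q - 4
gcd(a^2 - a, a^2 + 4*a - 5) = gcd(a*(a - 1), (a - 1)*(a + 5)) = a - 1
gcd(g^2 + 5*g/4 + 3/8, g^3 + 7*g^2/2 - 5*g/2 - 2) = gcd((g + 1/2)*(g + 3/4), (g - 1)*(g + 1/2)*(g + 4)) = g + 1/2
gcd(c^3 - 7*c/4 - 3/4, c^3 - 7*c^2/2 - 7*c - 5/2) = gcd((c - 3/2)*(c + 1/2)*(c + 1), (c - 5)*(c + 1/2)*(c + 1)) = c^2 + 3*c/2 + 1/2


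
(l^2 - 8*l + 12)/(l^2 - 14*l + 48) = (l - 2)/(l - 8)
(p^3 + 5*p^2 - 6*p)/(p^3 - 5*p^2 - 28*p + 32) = p*(p + 6)/(p^2 - 4*p - 32)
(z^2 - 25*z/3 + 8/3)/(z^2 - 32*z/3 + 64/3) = (3*z - 1)/(3*z - 8)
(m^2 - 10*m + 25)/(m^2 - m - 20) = (m - 5)/(m + 4)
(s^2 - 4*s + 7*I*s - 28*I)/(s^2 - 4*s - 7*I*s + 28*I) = (s + 7*I)/(s - 7*I)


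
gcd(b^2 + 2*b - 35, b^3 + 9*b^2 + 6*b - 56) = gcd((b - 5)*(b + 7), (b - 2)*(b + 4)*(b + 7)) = b + 7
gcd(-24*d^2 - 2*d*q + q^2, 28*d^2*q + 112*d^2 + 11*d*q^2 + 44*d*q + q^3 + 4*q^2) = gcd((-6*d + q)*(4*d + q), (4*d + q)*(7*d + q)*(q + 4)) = 4*d + q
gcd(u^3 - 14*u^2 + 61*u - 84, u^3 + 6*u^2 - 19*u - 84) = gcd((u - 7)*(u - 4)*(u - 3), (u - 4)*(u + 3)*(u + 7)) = u - 4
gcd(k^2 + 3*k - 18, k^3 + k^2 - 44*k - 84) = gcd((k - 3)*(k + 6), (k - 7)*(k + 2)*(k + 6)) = k + 6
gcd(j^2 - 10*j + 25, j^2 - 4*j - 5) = j - 5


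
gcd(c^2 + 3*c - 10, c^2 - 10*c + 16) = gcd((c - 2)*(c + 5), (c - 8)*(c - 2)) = c - 2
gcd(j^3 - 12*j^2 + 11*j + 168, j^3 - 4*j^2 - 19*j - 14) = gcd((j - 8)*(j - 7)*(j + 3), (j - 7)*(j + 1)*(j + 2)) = j - 7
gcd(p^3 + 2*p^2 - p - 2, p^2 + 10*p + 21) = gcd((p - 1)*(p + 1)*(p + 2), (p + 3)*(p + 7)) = 1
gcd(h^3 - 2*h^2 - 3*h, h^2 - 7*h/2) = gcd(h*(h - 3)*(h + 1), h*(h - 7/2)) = h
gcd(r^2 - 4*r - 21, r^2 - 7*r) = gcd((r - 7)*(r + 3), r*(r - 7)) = r - 7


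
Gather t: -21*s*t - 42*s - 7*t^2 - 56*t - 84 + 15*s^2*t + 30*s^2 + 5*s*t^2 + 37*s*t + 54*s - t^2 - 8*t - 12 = 30*s^2 + 12*s + t^2*(5*s - 8) + t*(15*s^2 + 16*s - 64) - 96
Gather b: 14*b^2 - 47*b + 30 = 14*b^2 - 47*b + 30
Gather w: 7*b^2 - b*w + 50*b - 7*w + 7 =7*b^2 + 50*b + w*(-b - 7) + 7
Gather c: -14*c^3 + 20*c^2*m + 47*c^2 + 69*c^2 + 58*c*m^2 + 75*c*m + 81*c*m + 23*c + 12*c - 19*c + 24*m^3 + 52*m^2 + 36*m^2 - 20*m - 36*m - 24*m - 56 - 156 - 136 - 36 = -14*c^3 + c^2*(20*m + 116) + c*(58*m^2 + 156*m + 16) + 24*m^3 + 88*m^2 - 80*m - 384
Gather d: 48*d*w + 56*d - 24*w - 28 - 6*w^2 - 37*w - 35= d*(48*w + 56) - 6*w^2 - 61*w - 63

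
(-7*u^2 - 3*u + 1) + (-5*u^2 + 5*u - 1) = -12*u^2 + 2*u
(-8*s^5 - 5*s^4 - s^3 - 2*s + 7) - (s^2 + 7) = -8*s^5 - 5*s^4 - s^3 - s^2 - 2*s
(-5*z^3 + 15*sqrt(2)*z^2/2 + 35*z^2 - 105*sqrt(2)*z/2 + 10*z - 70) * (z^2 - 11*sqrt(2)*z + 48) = -5*z^5 + 35*z^4 + 125*sqrt(2)*z^4/2 - 875*sqrt(2)*z^3/2 - 395*z^3 + 250*sqrt(2)*z^2 + 2765*z^2 - 1750*sqrt(2)*z + 480*z - 3360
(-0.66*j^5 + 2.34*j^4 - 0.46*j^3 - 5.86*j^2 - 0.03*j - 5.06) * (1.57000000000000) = -1.0362*j^5 + 3.6738*j^4 - 0.7222*j^3 - 9.2002*j^2 - 0.0471*j - 7.9442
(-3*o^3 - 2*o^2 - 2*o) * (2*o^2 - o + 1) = -6*o^5 - o^4 - 5*o^3 - 2*o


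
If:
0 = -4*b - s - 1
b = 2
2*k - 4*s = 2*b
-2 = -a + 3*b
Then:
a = 8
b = 2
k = -16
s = -9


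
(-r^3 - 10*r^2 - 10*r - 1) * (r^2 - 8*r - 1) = -r^5 - 2*r^4 + 71*r^3 + 89*r^2 + 18*r + 1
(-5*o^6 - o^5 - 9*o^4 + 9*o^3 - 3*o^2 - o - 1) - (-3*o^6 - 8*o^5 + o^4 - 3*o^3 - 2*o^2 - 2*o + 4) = -2*o^6 + 7*o^5 - 10*o^4 + 12*o^3 - o^2 + o - 5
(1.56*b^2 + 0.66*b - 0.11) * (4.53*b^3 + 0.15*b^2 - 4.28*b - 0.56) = 7.0668*b^5 + 3.2238*b^4 - 7.0761*b^3 - 3.7149*b^2 + 0.1012*b + 0.0616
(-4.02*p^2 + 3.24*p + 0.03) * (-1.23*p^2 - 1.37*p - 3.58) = 4.9446*p^4 + 1.5222*p^3 + 9.9159*p^2 - 11.6403*p - 0.1074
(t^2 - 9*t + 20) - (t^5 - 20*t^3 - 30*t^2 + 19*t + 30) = -t^5 + 20*t^3 + 31*t^2 - 28*t - 10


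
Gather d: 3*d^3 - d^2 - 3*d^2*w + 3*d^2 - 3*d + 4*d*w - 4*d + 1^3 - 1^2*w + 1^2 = 3*d^3 + d^2*(2 - 3*w) + d*(4*w - 7) - w + 2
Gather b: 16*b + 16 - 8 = 16*b + 8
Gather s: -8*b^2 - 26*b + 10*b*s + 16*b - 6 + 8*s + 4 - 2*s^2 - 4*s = -8*b^2 - 10*b - 2*s^2 + s*(10*b + 4) - 2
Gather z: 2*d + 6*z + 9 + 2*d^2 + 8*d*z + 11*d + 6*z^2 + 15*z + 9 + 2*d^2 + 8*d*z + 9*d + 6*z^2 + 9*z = 4*d^2 + 22*d + 12*z^2 + z*(16*d + 30) + 18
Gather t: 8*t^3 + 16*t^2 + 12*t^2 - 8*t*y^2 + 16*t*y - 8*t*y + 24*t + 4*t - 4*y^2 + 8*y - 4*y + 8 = 8*t^3 + 28*t^2 + t*(-8*y^2 + 8*y + 28) - 4*y^2 + 4*y + 8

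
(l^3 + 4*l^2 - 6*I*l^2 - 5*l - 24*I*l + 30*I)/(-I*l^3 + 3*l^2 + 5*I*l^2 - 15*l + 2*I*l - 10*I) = (I*l^3 + l^2*(6 + 4*I) + l*(24 - 5*I) - 30)/(l^3 + l^2*(-5 + 3*I) + l*(-2 - 15*I) + 10)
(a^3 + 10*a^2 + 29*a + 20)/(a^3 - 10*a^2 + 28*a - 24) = (a^3 + 10*a^2 + 29*a + 20)/(a^3 - 10*a^2 + 28*a - 24)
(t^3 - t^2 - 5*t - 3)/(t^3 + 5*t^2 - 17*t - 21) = (t + 1)/(t + 7)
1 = 1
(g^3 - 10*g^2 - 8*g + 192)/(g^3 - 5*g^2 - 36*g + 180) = (g^2 - 4*g - 32)/(g^2 + g - 30)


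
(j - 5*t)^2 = j^2 - 10*j*t + 25*t^2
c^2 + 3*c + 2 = (c + 1)*(c + 2)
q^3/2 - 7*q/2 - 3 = (q/2 + 1/2)*(q - 3)*(q + 2)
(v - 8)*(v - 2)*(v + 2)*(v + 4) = v^4 - 4*v^3 - 36*v^2 + 16*v + 128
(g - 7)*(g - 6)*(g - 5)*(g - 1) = g^4 - 19*g^3 + 125*g^2 - 317*g + 210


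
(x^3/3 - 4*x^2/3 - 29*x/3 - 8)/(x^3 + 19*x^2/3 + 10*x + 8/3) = (x^3 - 4*x^2 - 29*x - 24)/(3*x^3 + 19*x^2 + 30*x + 8)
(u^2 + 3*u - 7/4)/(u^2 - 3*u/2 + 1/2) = (u + 7/2)/(u - 1)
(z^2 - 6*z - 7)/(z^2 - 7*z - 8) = (z - 7)/(z - 8)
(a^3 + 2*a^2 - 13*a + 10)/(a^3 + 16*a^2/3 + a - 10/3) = 3*(a^2 - 3*a + 2)/(3*a^2 + a - 2)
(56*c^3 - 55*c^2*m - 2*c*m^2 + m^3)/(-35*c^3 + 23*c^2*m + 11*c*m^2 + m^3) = (-8*c + m)/(5*c + m)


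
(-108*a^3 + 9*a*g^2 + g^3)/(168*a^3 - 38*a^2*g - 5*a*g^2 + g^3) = (-18*a^2 + 3*a*g + g^2)/(28*a^2 - 11*a*g + g^2)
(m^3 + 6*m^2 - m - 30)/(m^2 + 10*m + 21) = (m^2 + 3*m - 10)/(m + 7)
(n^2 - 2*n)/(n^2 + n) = (n - 2)/(n + 1)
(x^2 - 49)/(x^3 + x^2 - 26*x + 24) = (x^2 - 49)/(x^3 + x^2 - 26*x + 24)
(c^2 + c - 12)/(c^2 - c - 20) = (c - 3)/(c - 5)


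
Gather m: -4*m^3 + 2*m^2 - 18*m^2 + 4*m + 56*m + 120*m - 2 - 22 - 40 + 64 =-4*m^3 - 16*m^2 + 180*m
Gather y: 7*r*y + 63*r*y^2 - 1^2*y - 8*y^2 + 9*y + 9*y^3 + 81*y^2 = 9*y^3 + y^2*(63*r + 73) + y*(7*r + 8)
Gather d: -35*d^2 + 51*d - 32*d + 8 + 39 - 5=-35*d^2 + 19*d + 42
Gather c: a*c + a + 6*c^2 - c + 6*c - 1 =a + 6*c^2 + c*(a + 5) - 1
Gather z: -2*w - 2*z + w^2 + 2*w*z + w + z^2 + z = w^2 - w + z^2 + z*(2*w - 1)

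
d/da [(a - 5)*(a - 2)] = 2*a - 7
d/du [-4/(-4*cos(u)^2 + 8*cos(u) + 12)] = 2*(cos(u) - 1)*sin(u)/(sin(u)^2 + 2*cos(u) + 2)^2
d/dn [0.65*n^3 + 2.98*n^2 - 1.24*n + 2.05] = 1.95*n^2 + 5.96*n - 1.24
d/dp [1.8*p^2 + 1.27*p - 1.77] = 3.6*p + 1.27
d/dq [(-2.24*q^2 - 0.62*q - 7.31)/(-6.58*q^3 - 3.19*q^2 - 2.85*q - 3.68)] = (-14.7392*q^4 - 8.1592*q^3 - 139.8932*q^2 - 30.1514*q - 18.5519)/(43.2964*q^6 + 41.9804*q^5 + 47.6821*q^4 + 66.6118*q^3 + 31.6009*q^2 + 20.976*q + 13.5424)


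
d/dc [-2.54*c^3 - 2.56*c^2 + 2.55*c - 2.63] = -7.62*c^2 - 5.12*c + 2.55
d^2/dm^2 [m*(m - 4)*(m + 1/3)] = 6*m - 22/3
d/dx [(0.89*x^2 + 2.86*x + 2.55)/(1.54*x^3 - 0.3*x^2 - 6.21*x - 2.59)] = (-1.3706*x^4 - 8.8088*x^3 - 16.4499*x^2 - 3.0802*x + 8.4281)/(2.3716*x^6 - 0.924*x^5 - 19.0368*x^4 - 4.2512*x^3 + 40.1181*x^2 + 32.1678*x + 6.7081)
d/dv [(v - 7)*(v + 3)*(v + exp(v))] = (v - 7)*(v + 3)*(exp(v) + 1) + (v - 7)*(v + exp(v)) + (v + 3)*(v + exp(v))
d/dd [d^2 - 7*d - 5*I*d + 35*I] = 2*d - 7 - 5*I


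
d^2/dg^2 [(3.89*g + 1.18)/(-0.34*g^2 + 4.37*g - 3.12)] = (-(0.68*g - 4.37)*(1.36*g - 8.74)*(3.89*g + 1.18) + (7.9356*g - 33.1962)*(0.34*g^2 - 4.37*g + 3.12))/(0.34*g^2 - 4.37*g + 3.12)^3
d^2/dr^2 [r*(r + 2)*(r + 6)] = 6*r + 16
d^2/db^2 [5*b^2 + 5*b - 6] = 10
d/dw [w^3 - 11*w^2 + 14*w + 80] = 3*w^2 - 22*w + 14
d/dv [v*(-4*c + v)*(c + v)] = -4*c^2 - 6*c*v + 3*v^2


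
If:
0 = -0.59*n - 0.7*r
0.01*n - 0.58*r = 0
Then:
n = 0.00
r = 0.00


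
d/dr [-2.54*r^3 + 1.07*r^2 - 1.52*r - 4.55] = -7.62*r^2 + 2.14*r - 1.52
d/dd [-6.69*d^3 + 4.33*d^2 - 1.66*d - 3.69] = -20.07*d^2 + 8.66*d - 1.66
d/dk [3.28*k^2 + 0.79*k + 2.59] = 6.56*k + 0.79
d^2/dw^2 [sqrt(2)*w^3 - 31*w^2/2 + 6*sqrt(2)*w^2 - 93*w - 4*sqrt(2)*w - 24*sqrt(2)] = 6*sqrt(2)*w - 31 + 12*sqrt(2)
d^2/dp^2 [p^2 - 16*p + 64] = 2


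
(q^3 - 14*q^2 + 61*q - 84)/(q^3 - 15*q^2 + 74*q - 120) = (q^2 - 10*q + 21)/(q^2 - 11*q + 30)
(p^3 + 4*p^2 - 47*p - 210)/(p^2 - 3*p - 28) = (p^2 + 11*p + 30)/(p + 4)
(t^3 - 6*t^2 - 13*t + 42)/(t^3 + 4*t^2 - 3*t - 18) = (t - 7)/(t + 3)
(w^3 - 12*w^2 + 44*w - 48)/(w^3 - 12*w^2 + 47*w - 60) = (w^2 - 8*w + 12)/(w^2 - 8*w + 15)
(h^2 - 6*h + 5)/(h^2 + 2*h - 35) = (h - 1)/(h + 7)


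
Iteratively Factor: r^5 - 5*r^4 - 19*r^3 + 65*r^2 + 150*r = (r + 2)*(r^4 - 7*r^3 - 5*r^2 + 75*r) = (r - 5)*(r + 2)*(r^3 - 2*r^2 - 15*r) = (r - 5)*(r + 2)*(r + 3)*(r^2 - 5*r) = r*(r - 5)*(r + 2)*(r + 3)*(r - 5)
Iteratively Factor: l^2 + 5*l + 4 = (l + 1)*(l + 4)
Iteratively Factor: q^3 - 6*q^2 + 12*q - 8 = (q - 2)*(q^2 - 4*q + 4) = (q - 2)^2*(q - 2)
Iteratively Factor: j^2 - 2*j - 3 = (j - 3)*(j + 1)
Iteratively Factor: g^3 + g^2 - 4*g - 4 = (g + 1)*(g^2 - 4) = (g + 1)*(g + 2)*(g - 2)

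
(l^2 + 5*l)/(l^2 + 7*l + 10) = l/(l + 2)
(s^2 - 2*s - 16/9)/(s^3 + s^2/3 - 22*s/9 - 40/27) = 3*(3*s - 8)/(9*s^2 - 3*s - 20)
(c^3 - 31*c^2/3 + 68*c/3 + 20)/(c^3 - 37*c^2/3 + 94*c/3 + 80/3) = (c - 6)/(c - 8)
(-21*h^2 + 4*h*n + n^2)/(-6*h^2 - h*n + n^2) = (7*h + n)/(2*h + n)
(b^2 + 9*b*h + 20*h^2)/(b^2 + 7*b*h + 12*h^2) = (b + 5*h)/(b + 3*h)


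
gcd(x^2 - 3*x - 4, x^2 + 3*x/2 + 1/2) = x + 1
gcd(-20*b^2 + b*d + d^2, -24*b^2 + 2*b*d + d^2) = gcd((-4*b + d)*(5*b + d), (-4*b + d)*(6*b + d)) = 4*b - d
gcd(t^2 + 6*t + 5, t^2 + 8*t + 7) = t + 1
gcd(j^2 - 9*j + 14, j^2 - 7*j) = j - 7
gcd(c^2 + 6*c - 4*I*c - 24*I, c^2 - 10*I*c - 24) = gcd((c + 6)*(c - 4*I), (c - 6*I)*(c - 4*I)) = c - 4*I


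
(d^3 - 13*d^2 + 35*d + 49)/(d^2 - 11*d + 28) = (d^2 - 6*d - 7)/(d - 4)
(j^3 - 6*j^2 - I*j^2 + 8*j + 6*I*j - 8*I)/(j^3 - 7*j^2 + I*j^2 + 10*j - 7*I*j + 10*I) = (j^2 - j*(4 + I) + 4*I)/(j^2 + j*(-5 + I) - 5*I)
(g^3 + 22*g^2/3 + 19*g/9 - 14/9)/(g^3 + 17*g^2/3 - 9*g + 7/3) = (g + 2/3)/(g - 1)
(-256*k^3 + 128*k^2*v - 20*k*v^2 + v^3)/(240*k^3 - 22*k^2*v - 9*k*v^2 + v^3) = (32*k^2 - 12*k*v + v^2)/(-30*k^2 - k*v + v^2)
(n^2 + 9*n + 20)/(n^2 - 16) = (n + 5)/(n - 4)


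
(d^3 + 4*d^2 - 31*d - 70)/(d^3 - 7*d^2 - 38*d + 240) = (d^2 + 9*d + 14)/(d^2 - 2*d - 48)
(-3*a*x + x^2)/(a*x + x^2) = (-3*a + x)/(a + x)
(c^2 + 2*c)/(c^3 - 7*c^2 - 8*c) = (c + 2)/(c^2 - 7*c - 8)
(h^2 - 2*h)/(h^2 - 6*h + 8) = h/(h - 4)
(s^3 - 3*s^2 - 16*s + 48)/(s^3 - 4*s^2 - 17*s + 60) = (s - 4)/(s - 5)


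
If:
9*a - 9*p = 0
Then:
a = p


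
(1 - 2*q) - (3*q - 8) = 9 - 5*q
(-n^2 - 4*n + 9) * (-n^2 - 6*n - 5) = n^4 + 10*n^3 + 20*n^2 - 34*n - 45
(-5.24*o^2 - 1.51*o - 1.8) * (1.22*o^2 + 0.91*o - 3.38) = -6.3928*o^4 - 6.6106*o^3 + 14.1411*o^2 + 3.4658*o + 6.084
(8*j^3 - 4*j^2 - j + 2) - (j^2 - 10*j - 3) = 8*j^3 - 5*j^2 + 9*j + 5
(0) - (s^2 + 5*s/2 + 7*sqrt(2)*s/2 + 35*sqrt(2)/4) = -s^2 - 7*sqrt(2)*s/2 - 5*s/2 - 35*sqrt(2)/4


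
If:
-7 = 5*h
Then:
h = -7/5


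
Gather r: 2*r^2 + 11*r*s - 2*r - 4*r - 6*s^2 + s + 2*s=2*r^2 + r*(11*s - 6) - 6*s^2 + 3*s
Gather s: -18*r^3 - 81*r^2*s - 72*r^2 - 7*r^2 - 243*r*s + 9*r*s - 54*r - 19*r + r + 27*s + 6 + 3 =-18*r^3 - 79*r^2 - 72*r + s*(-81*r^2 - 234*r + 27) + 9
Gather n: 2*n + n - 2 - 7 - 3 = 3*n - 12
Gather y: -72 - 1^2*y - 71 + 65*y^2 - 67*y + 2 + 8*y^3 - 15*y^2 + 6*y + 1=8*y^3 + 50*y^2 - 62*y - 140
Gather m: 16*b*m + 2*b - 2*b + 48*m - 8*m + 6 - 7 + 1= m*(16*b + 40)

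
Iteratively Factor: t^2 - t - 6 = (t + 2)*(t - 3)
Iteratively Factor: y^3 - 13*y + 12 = (y + 4)*(y^2 - 4*y + 3) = (y - 3)*(y + 4)*(y - 1)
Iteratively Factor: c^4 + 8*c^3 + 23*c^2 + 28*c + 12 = (c + 1)*(c^3 + 7*c^2 + 16*c + 12) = (c + 1)*(c + 2)*(c^2 + 5*c + 6) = (c + 1)*(c + 2)^2*(c + 3)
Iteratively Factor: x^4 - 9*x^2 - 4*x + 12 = (x + 2)*(x^3 - 2*x^2 - 5*x + 6) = (x - 1)*(x + 2)*(x^2 - x - 6) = (x - 3)*(x - 1)*(x + 2)*(x + 2)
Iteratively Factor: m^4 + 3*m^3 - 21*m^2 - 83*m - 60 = (m + 3)*(m^3 - 21*m - 20) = (m - 5)*(m + 3)*(m^2 + 5*m + 4) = (m - 5)*(m + 3)*(m + 4)*(m + 1)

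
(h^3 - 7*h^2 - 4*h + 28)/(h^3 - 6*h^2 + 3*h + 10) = (h^2 - 5*h - 14)/(h^2 - 4*h - 5)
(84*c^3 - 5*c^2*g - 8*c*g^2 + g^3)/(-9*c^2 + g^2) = (-28*c^2 + 11*c*g - g^2)/(3*c - g)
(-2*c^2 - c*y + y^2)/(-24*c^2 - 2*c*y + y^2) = (2*c^2 + c*y - y^2)/(24*c^2 + 2*c*y - y^2)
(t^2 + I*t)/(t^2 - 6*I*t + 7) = t/(t - 7*I)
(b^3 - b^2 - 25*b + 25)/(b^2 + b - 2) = (b^2 - 25)/(b + 2)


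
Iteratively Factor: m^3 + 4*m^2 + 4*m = (m + 2)*(m^2 + 2*m) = m*(m + 2)*(m + 2)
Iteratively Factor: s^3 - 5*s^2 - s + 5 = (s - 1)*(s^2 - 4*s - 5) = (s - 5)*(s - 1)*(s + 1)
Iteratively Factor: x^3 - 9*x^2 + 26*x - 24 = (x - 3)*(x^2 - 6*x + 8) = (x - 3)*(x - 2)*(x - 4)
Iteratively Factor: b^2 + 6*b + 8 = (b + 2)*(b + 4)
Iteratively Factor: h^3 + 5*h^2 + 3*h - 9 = (h - 1)*(h^2 + 6*h + 9) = (h - 1)*(h + 3)*(h + 3)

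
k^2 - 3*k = k*(k - 3)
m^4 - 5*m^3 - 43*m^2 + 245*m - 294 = (m - 7)*(m - 3)*(m - 2)*(m + 7)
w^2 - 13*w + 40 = (w - 8)*(w - 5)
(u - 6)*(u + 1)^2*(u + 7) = u^4 + 3*u^3 - 39*u^2 - 83*u - 42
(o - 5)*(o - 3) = o^2 - 8*o + 15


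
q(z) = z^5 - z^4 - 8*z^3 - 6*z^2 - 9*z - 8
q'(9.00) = 27828.00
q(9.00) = 46081.00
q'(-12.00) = 107271.00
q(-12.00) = -256508.00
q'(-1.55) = -4.30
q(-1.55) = 6.61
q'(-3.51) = 669.34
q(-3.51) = -388.93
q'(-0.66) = -9.44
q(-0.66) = -2.69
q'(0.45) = -19.42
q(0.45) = -14.02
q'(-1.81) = 11.48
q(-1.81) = 5.91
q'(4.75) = 1509.14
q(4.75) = 865.50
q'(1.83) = -79.77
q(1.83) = -84.28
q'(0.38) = -17.14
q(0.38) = -12.74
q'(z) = 5*z^4 - 4*z^3 - 24*z^2 - 12*z - 9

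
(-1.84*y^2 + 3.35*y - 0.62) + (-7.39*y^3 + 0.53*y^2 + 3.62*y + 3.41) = -7.39*y^3 - 1.31*y^2 + 6.97*y + 2.79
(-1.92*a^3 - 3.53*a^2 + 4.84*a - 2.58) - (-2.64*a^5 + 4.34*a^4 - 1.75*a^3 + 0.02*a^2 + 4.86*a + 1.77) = 2.64*a^5 - 4.34*a^4 - 0.17*a^3 - 3.55*a^2 - 0.0200000000000005*a - 4.35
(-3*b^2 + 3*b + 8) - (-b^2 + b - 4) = -2*b^2 + 2*b + 12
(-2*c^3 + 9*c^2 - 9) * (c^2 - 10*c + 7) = -2*c^5 + 29*c^4 - 104*c^3 + 54*c^2 + 90*c - 63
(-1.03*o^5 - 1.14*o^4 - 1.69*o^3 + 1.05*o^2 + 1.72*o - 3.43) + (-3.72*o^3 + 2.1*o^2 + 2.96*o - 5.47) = -1.03*o^5 - 1.14*o^4 - 5.41*o^3 + 3.15*o^2 + 4.68*o - 8.9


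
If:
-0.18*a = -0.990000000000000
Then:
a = 5.50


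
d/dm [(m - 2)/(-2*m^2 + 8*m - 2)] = (-m^2 + 4*m + 2*(m - 2)^2 - 1)/(2*(m^2 - 4*m + 1)^2)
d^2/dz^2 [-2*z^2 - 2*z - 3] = -4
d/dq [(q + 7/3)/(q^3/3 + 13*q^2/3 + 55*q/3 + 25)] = 2*(-3*q^2 - 15*q - 16)/(q^5 + 21*q^4 + 174*q^3 + 710*q^2 + 1425*q + 1125)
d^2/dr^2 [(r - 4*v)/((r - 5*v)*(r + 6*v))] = 2*(r^3 - 12*r^2*v + 78*r*v^2 - 94*v^3)/(r^6 + 3*r^5*v - 87*r^4*v^2 - 179*r^3*v^3 + 2610*r^2*v^4 + 2700*r*v^5 - 27000*v^6)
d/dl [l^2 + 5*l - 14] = 2*l + 5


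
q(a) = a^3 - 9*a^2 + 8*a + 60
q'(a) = 3*a^2 - 18*a + 8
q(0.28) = 61.56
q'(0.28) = 3.20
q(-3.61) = -133.21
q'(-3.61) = 112.08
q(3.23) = 25.64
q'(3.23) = -18.84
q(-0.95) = 43.42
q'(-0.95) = 27.81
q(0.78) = 61.24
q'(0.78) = -4.21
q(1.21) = 58.27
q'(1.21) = -9.39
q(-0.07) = 59.40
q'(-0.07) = 9.27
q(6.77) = 11.95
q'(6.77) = 23.64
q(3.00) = 30.00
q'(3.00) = -19.00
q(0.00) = 60.00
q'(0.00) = 8.00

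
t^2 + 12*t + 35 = (t + 5)*(t + 7)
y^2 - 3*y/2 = y*(y - 3/2)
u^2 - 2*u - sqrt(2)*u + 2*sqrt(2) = (u - 2)*(u - sqrt(2))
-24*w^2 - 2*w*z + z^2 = (-6*w + z)*(4*w + z)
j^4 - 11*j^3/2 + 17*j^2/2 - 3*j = j*(j - 3)*(j - 2)*(j - 1/2)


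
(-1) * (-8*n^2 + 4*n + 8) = 8*n^2 - 4*n - 8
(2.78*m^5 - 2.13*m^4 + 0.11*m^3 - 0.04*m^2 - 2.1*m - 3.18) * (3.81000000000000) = 10.5918*m^5 - 8.1153*m^4 + 0.4191*m^3 - 0.1524*m^2 - 8.001*m - 12.1158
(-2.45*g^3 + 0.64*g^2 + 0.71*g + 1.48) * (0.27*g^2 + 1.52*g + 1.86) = -0.6615*g^5 - 3.5512*g^4 - 3.3925*g^3 + 2.6692*g^2 + 3.5702*g + 2.7528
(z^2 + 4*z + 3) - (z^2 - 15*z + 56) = 19*z - 53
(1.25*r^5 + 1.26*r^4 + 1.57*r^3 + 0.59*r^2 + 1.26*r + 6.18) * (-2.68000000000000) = -3.35*r^5 - 3.3768*r^4 - 4.2076*r^3 - 1.5812*r^2 - 3.3768*r - 16.5624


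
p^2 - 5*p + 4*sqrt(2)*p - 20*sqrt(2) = (p - 5)*(p + 4*sqrt(2))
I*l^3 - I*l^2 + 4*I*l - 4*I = (l - 2*I)*(l + 2*I)*(I*l - I)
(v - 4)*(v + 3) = v^2 - v - 12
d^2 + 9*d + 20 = (d + 4)*(d + 5)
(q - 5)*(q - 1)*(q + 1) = q^3 - 5*q^2 - q + 5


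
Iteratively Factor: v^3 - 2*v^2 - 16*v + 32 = (v - 2)*(v^2 - 16) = (v - 4)*(v - 2)*(v + 4)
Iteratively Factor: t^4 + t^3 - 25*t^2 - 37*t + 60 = (t - 1)*(t^3 + 2*t^2 - 23*t - 60) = (t - 1)*(t + 3)*(t^2 - t - 20) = (t - 5)*(t - 1)*(t + 3)*(t + 4)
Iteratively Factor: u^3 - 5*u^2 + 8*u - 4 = (u - 2)*(u^2 - 3*u + 2) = (u - 2)^2*(u - 1)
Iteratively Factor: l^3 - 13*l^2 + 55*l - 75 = (l - 5)*(l^2 - 8*l + 15) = (l - 5)*(l - 3)*(l - 5)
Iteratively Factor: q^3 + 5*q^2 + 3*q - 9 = (q - 1)*(q^2 + 6*q + 9) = (q - 1)*(q + 3)*(q + 3)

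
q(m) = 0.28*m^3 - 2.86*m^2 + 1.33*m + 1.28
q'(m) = 0.84*m^2 - 5.72*m + 1.33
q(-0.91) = -2.51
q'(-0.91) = 7.23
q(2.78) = -11.11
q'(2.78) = -8.08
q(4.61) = -25.94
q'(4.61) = -7.19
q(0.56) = 1.18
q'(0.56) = -1.61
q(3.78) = -19.43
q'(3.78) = -8.29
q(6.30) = -33.84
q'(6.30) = -1.37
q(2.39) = -8.06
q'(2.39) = -7.54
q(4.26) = -23.31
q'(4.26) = -7.79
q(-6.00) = -170.14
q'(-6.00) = 65.89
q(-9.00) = -446.47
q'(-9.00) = 120.85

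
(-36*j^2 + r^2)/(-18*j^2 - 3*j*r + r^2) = (6*j + r)/(3*j + r)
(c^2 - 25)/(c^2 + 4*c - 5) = (c - 5)/(c - 1)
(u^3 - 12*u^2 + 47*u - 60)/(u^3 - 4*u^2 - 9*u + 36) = (u - 5)/(u + 3)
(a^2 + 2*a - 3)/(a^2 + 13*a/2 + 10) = 2*(a^2 + 2*a - 3)/(2*a^2 + 13*a + 20)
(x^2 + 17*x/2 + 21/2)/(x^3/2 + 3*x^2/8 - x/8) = 4*(2*x^2 + 17*x + 21)/(x*(4*x^2 + 3*x - 1))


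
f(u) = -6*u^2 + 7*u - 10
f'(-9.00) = 115.00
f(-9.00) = -559.00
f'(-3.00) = 43.00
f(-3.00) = -85.00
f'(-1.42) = 24.04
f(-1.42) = -32.04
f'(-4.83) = 64.96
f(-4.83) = -183.78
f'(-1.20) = 21.40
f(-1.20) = -27.04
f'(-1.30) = 22.60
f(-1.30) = -29.24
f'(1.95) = -16.40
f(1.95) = -19.16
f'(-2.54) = 37.48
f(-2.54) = -66.49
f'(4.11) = -42.32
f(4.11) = -82.58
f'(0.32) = 3.16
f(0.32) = -8.37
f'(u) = 7 - 12*u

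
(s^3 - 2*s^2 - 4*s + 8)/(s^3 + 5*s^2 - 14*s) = (s^2 - 4)/(s*(s + 7))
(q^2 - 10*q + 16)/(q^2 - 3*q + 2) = (q - 8)/(q - 1)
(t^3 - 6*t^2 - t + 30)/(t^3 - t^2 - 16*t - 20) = (t - 3)/(t + 2)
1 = 1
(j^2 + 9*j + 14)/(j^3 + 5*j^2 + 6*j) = (j + 7)/(j*(j + 3))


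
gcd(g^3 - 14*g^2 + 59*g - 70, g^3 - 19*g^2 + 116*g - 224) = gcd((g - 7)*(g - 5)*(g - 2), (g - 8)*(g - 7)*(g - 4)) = g - 7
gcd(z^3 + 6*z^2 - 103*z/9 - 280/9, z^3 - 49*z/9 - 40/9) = z^2 - z - 40/9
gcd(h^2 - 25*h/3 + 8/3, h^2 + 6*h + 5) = 1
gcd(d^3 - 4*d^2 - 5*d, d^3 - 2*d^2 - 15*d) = d^2 - 5*d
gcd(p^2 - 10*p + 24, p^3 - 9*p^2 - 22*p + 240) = p - 6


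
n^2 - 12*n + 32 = (n - 8)*(n - 4)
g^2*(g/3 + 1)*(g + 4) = g^4/3 + 7*g^3/3 + 4*g^2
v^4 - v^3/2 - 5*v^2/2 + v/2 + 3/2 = (v - 3/2)*(v - 1)*(v + 1)^2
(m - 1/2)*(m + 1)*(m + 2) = m^3 + 5*m^2/2 + m/2 - 1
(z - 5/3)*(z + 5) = z^2 + 10*z/3 - 25/3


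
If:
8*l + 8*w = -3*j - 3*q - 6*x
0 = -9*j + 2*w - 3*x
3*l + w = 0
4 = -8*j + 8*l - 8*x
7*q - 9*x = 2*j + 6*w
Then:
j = 38/17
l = -45/34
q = -20/17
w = 135/34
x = -69/17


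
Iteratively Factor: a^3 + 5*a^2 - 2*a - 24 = (a - 2)*(a^2 + 7*a + 12) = (a - 2)*(a + 4)*(a + 3)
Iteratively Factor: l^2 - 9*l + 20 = (l - 4)*(l - 5)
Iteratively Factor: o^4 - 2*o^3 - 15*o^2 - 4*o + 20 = (o - 1)*(o^3 - o^2 - 16*o - 20) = (o - 1)*(o + 2)*(o^2 - 3*o - 10) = (o - 5)*(o - 1)*(o + 2)*(o + 2)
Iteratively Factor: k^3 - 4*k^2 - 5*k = (k - 5)*(k^2 + k) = k*(k - 5)*(k + 1)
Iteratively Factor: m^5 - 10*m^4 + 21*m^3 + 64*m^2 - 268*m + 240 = (m - 4)*(m^4 - 6*m^3 - 3*m^2 + 52*m - 60) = (m - 5)*(m - 4)*(m^3 - m^2 - 8*m + 12) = (m - 5)*(m - 4)*(m - 2)*(m^2 + m - 6) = (m - 5)*(m - 4)*(m - 2)*(m + 3)*(m - 2)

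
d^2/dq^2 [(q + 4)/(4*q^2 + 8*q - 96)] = (4*(q + 1)^2*(q + 4) - 3*(q + 2)*(q^2 + 2*q - 24))/(2*(q^2 + 2*q - 24)^3)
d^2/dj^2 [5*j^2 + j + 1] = 10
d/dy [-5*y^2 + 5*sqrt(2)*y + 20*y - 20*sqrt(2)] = -10*y + 5*sqrt(2) + 20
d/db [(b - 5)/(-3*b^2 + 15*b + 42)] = (-b^2 + 5*b + (b - 5)*(2*b - 5) + 14)/(3*(-b^2 + 5*b + 14)^2)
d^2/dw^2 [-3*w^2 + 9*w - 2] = -6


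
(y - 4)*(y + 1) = y^2 - 3*y - 4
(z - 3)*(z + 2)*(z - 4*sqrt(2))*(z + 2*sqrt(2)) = z^4 - 2*sqrt(2)*z^3 - z^3 - 22*z^2 + 2*sqrt(2)*z^2 + 16*z + 12*sqrt(2)*z + 96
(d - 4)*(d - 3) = d^2 - 7*d + 12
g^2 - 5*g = g*(g - 5)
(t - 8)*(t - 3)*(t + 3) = t^3 - 8*t^2 - 9*t + 72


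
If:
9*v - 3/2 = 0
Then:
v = 1/6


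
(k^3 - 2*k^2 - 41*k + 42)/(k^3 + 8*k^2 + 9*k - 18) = (k - 7)/(k + 3)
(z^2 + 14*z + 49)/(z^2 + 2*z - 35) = (z + 7)/(z - 5)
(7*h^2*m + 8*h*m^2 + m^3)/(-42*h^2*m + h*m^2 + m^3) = (-h - m)/(6*h - m)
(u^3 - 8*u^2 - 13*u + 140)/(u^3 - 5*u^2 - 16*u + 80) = (u - 7)/(u - 4)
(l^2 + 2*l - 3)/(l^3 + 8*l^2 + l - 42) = (l - 1)/(l^2 + 5*l - 14)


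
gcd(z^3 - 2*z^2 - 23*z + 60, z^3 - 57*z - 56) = 1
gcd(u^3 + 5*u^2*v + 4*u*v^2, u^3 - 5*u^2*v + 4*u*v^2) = u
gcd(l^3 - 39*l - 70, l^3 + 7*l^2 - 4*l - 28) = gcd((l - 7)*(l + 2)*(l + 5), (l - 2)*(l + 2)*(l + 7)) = l + 2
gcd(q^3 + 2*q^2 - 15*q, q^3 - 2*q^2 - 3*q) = q^2 - 3*q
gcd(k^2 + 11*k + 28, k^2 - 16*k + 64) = 1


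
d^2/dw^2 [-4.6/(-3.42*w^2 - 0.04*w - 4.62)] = (-107.60688*w^2 - 1.25856*w + 4.6*(6.84*w + 0.04)*(13.68*w + 0.08) - 145.36368)/(3.42*w^2 + 0.04*w + 4.62)^3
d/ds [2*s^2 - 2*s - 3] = 4*s - 2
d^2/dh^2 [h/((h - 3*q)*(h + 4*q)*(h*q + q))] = 2*(h*(h + 1)^2*(h - 3*q)^2 + h*(h + 1)^2*(h - 3*q)*(h + 4*q) + h*(h + 1)^2*(h + 4*q)^2 + h*(h + 1)*(h - 3*q)^2*(h + 4*q) + h*(h + 1)*(h - 3*q)*(h + 4*q)^2 + h*(h - 3*q)^2*(h + 4*q)^2 - (h + 1)^2*(h - 3*q)^2*(h + 4*q) - (h + 1)^2*(h - 3*q)*(h + 4*q)^2 - (h + 1)*(h - 3*q)^2*(h + 4*q)^2)/(q*(h + 1)^3*(h - 3*q)^3*(h + 4*q)^3)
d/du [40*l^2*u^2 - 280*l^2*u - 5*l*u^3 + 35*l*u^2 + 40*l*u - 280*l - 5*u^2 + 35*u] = 80*l^2*u - 280*l^2 - 15*l*u^2 + 70*l*u + 40*l - 10*u + 35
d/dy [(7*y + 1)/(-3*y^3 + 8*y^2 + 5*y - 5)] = (42*y^3 - 47*y^2 - 16*y - 40)/(9*y^6 - 48*y^5 + 34*y^4 + 110*y^3 - 55*y^2 - 50*y + 25)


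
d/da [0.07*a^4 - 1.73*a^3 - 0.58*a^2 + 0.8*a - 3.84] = 0.28*a^3 - 5.19*a^2 - 1.16*a + 0.8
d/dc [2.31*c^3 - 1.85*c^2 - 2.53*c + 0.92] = 6.93*c^2 - 3.7*c - 2.53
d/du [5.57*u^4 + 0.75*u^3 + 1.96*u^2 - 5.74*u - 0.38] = 22.28*u^3 + 2.25*u^2 + 3.92*u - 5.74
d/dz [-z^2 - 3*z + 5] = -2*z - 3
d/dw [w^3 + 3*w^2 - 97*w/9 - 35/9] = 3*w^2 + 6*w - 97/9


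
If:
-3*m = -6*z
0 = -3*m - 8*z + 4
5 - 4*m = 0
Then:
No Solution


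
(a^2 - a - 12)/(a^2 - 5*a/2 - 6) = 2*(a + 3)/(2*a + 3)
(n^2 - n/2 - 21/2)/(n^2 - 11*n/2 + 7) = (n + 3)/(n - 2)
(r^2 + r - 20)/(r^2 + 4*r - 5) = (r - 4)/(r - 1)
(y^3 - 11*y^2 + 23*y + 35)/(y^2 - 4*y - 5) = y - 7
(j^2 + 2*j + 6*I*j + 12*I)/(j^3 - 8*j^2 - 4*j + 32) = (j + 6*I)/(j^2 - 10*j + 16)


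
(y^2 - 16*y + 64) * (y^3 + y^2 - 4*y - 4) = y^5 - 15*y^4 + 44*y^3 + 124*y^2 - 192*y - 256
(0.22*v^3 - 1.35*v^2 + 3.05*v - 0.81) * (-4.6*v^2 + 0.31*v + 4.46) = -1.012*v^5 + 6.2782*v^4 - 13.4673*v^3 - 1.3495*v^2 + 13.3519*v - 3.6126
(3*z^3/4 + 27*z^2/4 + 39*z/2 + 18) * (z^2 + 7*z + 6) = 3*z^5/4 + 12*z^4 + 285*z^3/4 + 195*z^2 + 243*z + 108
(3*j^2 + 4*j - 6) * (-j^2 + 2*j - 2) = -3*j^4 + 2*j^3 + 8*j^2 - 20*j + 12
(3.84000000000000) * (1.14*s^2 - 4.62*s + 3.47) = 4.3776*s^2 - 17.7408*s + 13.3248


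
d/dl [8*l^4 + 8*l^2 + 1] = 32*l^3 + 16*l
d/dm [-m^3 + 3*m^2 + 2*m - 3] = -3*m^2 + 6*m + 2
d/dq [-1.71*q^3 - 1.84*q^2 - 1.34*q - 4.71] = -5.13*q^2 - 3.68*q - 1.34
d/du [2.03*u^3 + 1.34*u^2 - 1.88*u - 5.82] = 6.09*u^2 + 2.68*u - 1.88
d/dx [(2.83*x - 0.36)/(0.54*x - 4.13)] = (47.468155 - 6.20649*x)/(0.54*x - 4.13)^3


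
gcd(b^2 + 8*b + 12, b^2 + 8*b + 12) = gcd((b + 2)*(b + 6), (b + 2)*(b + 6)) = b^2 + 8*b + 12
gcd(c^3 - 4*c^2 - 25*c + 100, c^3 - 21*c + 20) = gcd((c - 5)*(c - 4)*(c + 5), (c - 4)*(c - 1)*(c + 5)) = c^2 + c - 20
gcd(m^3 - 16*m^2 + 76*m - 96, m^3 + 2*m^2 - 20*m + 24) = m - 2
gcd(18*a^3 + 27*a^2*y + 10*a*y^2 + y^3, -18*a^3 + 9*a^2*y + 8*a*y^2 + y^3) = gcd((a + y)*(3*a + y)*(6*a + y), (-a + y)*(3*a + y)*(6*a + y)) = 18*a^2 + 9*a*y + y^2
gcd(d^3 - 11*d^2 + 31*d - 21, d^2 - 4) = 1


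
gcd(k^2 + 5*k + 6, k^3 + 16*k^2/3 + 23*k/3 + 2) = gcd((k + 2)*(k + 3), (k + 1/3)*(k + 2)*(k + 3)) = k^2 + 5*k + 6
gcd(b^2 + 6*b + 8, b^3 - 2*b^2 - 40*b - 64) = b^2 + 6*b + 8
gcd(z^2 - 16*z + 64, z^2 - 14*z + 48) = z - 8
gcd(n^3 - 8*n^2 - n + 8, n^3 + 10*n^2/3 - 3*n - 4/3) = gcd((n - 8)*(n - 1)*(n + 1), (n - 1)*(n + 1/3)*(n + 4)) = n - 1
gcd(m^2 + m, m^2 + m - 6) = 1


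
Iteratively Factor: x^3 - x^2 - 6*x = (x)*(x^2 - x - 6) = x*(x - 3)*(x + 2)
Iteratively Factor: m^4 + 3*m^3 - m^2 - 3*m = (m + 3)*(m^3 - m) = m*(m + 3)*(m^2 - 1) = m*(m - 1)*(m + 3)*(m + 1)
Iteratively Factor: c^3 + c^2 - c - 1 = (c + 1)*(c^2 - 1) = (c - 1)*(c + 1)*(c + 1)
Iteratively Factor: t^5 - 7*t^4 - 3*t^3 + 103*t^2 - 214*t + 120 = (t - 5)*(t^4 - 2*t^3 - 13*t^2 + 38*t - 24) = (t - 5)*(t - 3)*(t^3 + t^2 - 10*t + 8) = (t - 5)*(t - 3)*(t - 1)*(t^2 + 2*t - 8) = (t - 5)*(t - 3)*(t - 2)*(t - 1)*(t + 4)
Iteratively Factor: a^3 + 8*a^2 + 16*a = (a + 4)*(a^2 + 4*a) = (a + 4)^2*(a)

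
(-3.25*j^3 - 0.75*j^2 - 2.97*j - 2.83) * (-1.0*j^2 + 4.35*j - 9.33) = 3.25*j^5 - 13.3875*j^4 + 30.03*j^3 - 3.092*j^2 + 15.3996*j + 26.4039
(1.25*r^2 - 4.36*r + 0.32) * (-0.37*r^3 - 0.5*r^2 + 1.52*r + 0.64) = -0.4625*r^5 + 0.9882*r^4 + 3.9616*r^3 - 5.9872*r^2 - 2.304*r + 0.2048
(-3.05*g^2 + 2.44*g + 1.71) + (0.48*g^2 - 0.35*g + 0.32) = -2.57*g^2 + 2.09*g + 2.03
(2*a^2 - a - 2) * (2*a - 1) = 4*a^3 - 4*a^2 - 3*a + 2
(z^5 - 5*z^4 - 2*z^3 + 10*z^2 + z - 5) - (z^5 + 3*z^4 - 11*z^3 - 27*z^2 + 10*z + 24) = -8*z^4 + 9*z^3 + 37*z^2 - 9*z - 29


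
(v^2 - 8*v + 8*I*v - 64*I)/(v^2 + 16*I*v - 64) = (v - 8)/(v + 8*I)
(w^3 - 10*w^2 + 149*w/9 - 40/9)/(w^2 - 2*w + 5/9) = w - 8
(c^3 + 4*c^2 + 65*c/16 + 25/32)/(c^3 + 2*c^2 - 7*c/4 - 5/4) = (16*c^2 + 24*c + 5)/(8*(2*c^2 - c - 1))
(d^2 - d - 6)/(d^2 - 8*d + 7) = (d^2 - d - 6)/(d^2 - 8*d + 7)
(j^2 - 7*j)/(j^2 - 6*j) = (j - 7)/(j - 6)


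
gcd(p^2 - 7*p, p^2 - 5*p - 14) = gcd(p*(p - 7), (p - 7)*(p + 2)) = p - 7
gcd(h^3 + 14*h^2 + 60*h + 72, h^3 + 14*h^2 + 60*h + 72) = h^3 + 14*h^2 + 60*h + 72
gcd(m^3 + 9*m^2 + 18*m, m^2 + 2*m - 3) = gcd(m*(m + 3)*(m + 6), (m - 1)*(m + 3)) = m + 3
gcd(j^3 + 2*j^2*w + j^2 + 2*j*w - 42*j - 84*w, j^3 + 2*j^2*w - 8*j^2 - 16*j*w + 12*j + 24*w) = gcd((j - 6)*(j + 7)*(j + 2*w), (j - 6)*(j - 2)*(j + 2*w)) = j^2 + 2*j*w - 6*j - 12*w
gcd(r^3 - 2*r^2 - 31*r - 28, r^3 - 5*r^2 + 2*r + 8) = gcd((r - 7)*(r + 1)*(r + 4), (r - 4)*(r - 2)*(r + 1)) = r + 1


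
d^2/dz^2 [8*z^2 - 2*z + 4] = 16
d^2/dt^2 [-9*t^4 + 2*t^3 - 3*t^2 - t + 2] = -108*t^2 + 12*t - 6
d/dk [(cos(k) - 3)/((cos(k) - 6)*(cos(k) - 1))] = (cos(k)^2 - 6*cos(k) + 15)*sin(k)/((cos(k) - 6)^2*(cos(k) - 1)^2)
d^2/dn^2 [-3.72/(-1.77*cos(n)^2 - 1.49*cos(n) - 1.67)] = (-46.617552*(1 - cos(n)^2)^2 - 29.432268*cos(n)^3 + 12.416244*cos(n)^2 + 68.121012*cos(n) + 41.1432)/(1.77*cos(n)^2 + 1.49*cos(n) + 1.67)^3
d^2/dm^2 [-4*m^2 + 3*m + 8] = -8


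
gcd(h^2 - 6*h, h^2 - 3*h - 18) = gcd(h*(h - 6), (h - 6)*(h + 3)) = h - 6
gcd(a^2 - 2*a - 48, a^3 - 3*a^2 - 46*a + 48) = a^2 - 2*a - 48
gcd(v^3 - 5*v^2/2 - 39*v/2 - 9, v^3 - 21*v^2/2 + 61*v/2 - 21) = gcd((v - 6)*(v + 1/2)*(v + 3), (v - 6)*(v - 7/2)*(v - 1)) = v - 6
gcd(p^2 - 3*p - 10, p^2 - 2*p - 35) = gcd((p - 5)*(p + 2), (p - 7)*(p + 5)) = 1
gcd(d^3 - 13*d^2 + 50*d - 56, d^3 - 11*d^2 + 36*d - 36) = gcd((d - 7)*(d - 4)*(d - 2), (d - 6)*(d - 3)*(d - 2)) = d - 2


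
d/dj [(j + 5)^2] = 2*j + 10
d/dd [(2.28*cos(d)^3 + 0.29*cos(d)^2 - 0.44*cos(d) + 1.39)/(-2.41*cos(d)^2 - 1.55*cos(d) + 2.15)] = (5.4948*cos(d)^4 + 7.068*cos(d)^3 - 13.1961*cos(d)^2 - 7.9468*cos(d) - 1.2085)*sin(d)/(5.8081*cos(d)^4 + 7.471*cos(d)^3 - 7.9605*cos(d)^2 - 6.665*cos(d) + 4.6225)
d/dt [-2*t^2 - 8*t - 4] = -4*t - 8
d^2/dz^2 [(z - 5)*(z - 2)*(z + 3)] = 6*z - 8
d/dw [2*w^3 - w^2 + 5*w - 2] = 6*w^2 - 2*w + 5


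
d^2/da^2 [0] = 0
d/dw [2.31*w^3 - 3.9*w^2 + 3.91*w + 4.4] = 6.93*w^2 - 7.8*w + 3.91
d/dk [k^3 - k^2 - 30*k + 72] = 3*k^2 - 2*k - 30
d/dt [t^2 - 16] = 2*t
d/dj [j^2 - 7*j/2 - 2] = 2*j - 7/2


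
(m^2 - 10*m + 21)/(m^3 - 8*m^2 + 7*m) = (m - 3)/(m*(m - 1))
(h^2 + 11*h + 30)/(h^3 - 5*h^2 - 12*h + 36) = (h^2 + 11*h + 30)/(h^3 - 5*h^2 - 12*h + 36)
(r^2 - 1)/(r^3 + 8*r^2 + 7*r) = (r - 1)/(r*(r + 7))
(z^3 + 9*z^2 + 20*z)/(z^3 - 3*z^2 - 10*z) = (z^2 + 9*z + 20)/(z^2 - 3*z - 10)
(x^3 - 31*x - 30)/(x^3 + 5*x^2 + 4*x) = (x^2 - x - 30)/(x*(x + 4))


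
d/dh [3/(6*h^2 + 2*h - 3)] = 6*(-6*h - 1)/(6*h^2 + 2*h - 3)^2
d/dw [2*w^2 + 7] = 4*w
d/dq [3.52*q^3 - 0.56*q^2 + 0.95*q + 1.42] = 10.56*q^2 - 1.12*q + 0.95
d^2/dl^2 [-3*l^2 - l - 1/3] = -6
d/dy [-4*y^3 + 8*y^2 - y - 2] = -12*y^2 + 16*y - 1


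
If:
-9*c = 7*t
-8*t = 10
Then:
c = 35/36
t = -5/4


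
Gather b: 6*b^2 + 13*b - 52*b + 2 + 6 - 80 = 6*b^2 - 39*b - 72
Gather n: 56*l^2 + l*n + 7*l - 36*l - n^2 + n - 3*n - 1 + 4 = 56*l^2 - 29*l - n^2 + n*(l - 2) + 3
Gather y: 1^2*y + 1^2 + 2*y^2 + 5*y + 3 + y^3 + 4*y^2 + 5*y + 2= y^3 + 6*y^2 + 11*y + 6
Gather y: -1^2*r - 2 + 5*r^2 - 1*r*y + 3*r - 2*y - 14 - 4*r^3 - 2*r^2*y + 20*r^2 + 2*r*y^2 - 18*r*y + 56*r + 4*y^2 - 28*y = -4*r^3 + 25*r^2 + 58*r + y^2*(2*r + 4) + y*(-2*r^2 - 19*r - 30) - 16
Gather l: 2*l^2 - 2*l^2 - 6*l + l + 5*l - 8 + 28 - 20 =0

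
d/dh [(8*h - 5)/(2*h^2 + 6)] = (4*h^2 - h*(8*h - 5) + 12)/(h^2 + 3)^2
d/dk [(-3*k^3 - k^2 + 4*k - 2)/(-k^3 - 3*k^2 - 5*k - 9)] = 2*(4*k^4 + 19*k^3 + 46*k^2 + 3*k - 23)/(k^6 + 6*k^5 + 19*k^4 + 48*k^3 + 79*k^2 + 90*k + 81)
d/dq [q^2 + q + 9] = 2*q + 1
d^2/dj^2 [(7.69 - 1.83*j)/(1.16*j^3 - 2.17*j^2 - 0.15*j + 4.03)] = (-14.774688*j^5 + 151.810824*j^4 - 327.587702*j^3 + 311.898894*j^2 - 296.6979*j + 132.633218)/(1.560896*j^9 - 8.759856*j^8 + 15.781452*j^7 + 8.315471*j^6 - 62.906601*j^5 + 52.576806*j^4 + 64.385547*j^3 - 105.456234*j^2 - 7.308405*j + 65.450827)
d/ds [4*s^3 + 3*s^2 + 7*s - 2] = 12*s^2 + 6*s + 7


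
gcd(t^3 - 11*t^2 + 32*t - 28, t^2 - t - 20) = 1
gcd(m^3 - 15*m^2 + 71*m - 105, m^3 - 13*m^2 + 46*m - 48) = m - 3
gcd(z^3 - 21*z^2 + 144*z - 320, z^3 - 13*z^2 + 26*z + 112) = z - 8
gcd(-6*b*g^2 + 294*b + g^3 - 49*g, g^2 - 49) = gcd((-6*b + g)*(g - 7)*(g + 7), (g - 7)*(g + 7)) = g^2 - 49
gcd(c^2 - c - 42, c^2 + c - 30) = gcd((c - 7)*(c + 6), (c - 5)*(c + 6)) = c + 6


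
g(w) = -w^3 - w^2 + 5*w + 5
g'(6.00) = -115.00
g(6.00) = -217.00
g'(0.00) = 5.00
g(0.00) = 5.00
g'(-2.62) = -10.35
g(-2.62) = 3.02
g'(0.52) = 3.15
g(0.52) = 7.19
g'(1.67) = -6.71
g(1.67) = 5.90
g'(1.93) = -10.03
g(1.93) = 3.74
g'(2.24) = -14.53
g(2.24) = -0.06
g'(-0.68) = 4.97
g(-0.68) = 1.45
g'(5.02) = -80.64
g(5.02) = -121.61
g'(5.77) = -106.42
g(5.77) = -191.54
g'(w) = -3*w^2 - 2*w + 5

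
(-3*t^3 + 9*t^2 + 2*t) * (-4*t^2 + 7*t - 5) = 12*t^5 - 57*t^4 + 70*t^3 - 31*t^2 - 10*t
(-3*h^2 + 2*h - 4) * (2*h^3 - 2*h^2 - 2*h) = -6*h^5 + 10*h^4 - 6*h^3 + 4*h^2 + 8*h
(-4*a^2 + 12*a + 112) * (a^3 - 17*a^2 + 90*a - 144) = -4*a^5 + 80*a^4 - 452*a^3 - 248*a^2 + 8352*a - 16128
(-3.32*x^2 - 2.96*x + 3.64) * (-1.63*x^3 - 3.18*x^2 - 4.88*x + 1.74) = 5.4116*x^5 + 15.3824*x^4 + 19.6812*x^3 - 2.9072*x^2 - 22.9136*x + 6.3336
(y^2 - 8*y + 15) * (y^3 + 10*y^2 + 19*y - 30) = y^5 + 2*y^4 - 46*y^3 - 32*y^2 + 525*y - 450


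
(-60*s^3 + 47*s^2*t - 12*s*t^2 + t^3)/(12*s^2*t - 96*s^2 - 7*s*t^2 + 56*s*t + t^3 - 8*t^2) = (-5*s + t)/(t - 8)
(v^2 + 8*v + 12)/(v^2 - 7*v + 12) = (v^2 + 8*v + 12)/(v^2 - 7*v + 12)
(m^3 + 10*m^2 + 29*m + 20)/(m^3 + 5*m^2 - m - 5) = (m + 4)/(m - 1)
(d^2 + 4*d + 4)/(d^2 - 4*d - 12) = (d + 2)/(d - 6)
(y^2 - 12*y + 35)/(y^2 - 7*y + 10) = (y - 7)/(y - 2)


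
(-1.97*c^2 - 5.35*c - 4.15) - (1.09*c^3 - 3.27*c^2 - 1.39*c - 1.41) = -1.09*c^3 + 1.3*c^2 - 3.96*c - 2.74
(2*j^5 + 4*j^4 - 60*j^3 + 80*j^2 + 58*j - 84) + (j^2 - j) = 2*j^5 + 4*j^4 - 60*j^3 + 81*j^2 + 57*j - 84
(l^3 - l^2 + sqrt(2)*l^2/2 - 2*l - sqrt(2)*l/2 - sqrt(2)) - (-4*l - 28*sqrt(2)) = l^3 - l^2 + sqrt(2)*l^2/2 - sqrt(2)*l/2 + 2*l + 27*sqrt(2)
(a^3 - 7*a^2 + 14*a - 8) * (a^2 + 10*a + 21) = a^5 + 3*a^4 - 35*a^3 - 15*a^2 + 214*a - 168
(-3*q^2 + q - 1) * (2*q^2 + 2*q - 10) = -6*q^4 - 4*q^3 + 30*q^2 - 12*q + 10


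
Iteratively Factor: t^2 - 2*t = (t - 2)*(t)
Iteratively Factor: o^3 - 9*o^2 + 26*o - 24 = (o - 4)*(o^2 - 5*o + 6) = (o - 4)*(o - 3)*(o - 2)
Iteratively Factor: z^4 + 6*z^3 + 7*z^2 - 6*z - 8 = (z + 4)*(z^3 + 2*z^2 - z - 2) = (z - 1)*(z + 4)*(z^2 + 3*z + 2) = (z - 1)*(z + 2)*(z + 4)*(z + 1)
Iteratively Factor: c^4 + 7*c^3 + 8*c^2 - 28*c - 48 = (c + 4)*(c^3 + 3*c^2 - 4*c - 12) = (c - 2)*(c + 4)*(c^2 + 5*c + 6) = (c - 2)*(c + 2)*(c + 4)*(c + 3)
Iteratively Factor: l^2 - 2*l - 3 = (l + 1)*(l - 3)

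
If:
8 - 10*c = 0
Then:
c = 4/5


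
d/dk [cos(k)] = -sin(k)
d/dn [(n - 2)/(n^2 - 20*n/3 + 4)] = 3*(-3*n^2 + 12*n - 28)/(9*n^4 - 120*n^3 + 472*n^2 - 480*n + 144)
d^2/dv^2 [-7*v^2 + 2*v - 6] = -14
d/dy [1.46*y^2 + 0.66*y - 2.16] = 2.92*y + 0.66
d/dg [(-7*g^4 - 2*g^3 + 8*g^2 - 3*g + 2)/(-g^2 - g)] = (14*g^5 + 23*g^4 + 4*g^3 - 11*g^2 + 4*g + 2)/(g^2*(g^2 + 2*g + 1))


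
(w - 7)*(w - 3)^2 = w^3 - 13*w^2 + 51*w - 63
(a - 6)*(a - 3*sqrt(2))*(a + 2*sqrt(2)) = a^3 - 6*a^2 - sqrt(2)*a^2 - 12*a + 6*sqrt(2)*a + 72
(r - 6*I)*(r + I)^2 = r^3 - 4*I*r^2 + 11*r + 6*I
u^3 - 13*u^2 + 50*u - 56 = (u - 7)*(u - 4)*(u - 2)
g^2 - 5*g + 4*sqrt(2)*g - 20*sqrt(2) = (g - 5)*(g + 4*sqrt(2))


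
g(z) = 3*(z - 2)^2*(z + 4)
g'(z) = 3*(z - 2)^2 + 3*(z + 4)*(2*z - 4) = 9*z^2 - 36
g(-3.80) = 20.18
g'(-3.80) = 93.96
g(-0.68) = 71.54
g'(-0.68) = -31.84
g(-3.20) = 64.90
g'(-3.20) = 56.16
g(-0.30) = 58.72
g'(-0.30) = -35.19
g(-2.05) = 95.95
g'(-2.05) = 1.82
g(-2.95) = 77.18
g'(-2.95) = 42.32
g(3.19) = 30.55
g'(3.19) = 55.58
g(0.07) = 45.48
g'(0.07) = -35.96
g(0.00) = 48.00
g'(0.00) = -36.00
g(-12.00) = -4704.00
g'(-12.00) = 1260.00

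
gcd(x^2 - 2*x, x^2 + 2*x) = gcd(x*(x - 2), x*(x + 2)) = x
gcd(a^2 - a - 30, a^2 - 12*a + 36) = a - 6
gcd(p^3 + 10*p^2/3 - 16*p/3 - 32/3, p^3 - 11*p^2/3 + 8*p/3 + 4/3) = p - 2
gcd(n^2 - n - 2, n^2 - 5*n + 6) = n - 2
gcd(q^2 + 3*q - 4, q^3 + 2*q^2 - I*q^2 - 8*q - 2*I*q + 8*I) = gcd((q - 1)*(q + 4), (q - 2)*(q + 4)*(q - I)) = q + 4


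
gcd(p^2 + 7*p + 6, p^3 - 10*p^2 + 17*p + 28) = p + 1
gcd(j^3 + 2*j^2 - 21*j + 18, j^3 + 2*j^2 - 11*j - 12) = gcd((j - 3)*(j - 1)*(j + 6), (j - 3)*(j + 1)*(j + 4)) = j - 3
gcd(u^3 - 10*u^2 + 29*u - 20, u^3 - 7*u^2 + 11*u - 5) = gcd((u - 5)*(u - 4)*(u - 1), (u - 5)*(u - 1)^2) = u^2 - 6*u + 5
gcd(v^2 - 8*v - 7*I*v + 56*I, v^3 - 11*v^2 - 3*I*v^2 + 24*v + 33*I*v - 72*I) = v - 8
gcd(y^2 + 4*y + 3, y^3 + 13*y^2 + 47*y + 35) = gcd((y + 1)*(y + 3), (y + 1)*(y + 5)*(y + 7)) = y + 1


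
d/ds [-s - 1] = -1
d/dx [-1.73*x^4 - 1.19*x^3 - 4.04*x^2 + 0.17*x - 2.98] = -6.92*x^3 - 3.57*x^2 - 8.08*x + 0.17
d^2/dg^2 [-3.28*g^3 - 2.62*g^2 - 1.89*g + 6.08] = -19.68*g - 5.24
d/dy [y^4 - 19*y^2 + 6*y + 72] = 4*y^3 - 38*y + 6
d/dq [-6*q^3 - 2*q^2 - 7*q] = -18*q^2 - 4*q - 7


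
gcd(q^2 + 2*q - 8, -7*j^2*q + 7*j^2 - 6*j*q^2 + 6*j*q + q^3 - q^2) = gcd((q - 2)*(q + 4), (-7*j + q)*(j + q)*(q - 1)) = 1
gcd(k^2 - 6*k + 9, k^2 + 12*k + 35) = 1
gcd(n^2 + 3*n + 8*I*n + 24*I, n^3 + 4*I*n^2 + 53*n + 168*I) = n + 8*I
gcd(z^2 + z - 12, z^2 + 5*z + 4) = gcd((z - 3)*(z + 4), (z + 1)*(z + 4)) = z + 4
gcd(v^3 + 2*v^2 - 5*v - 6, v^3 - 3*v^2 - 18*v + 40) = v - 2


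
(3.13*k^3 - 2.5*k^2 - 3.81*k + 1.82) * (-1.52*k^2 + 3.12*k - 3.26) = -4.7576*k^5 + 13.5656*k^4 - 12.2126*k^3 - 6.5036*k^2 + 18.099*k - 5.9332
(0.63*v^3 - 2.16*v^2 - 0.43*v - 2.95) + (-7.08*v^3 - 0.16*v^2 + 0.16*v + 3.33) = -6.45*v^3 - 2.32*v^2 - 0.27*v + 0.38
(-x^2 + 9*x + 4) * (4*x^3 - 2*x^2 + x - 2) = -4*x^5 + 38*x^4 - 3*x^3 + 3*x^2 - 14*x - 8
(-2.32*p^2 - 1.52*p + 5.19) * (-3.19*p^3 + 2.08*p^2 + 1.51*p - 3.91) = 7.4008*p^5 + 0.0232000000000001*p^4 - 23.2209*p^3 + 17.5712*p^2 + 13.7801*p - 20.2929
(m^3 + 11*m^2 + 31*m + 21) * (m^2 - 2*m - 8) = m^5 + 9*m^4 + m^3 - 129*m^2 - 290*m - 168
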